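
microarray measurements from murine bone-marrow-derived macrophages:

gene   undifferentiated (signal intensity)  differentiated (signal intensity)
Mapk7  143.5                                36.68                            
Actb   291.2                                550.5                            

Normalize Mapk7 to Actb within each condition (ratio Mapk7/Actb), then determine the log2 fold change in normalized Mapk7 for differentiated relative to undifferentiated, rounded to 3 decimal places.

Mapk7/Actb (undifferentiated) = 143.5 / 291.2 = 0.49279
Mapk7/Actb (differentiated) = 36.68 / 550.5 = 0.06663
Fold change = 0.06663 / 0.49279 = 0.1352
log2(0.1352) = -2.8867

-2.887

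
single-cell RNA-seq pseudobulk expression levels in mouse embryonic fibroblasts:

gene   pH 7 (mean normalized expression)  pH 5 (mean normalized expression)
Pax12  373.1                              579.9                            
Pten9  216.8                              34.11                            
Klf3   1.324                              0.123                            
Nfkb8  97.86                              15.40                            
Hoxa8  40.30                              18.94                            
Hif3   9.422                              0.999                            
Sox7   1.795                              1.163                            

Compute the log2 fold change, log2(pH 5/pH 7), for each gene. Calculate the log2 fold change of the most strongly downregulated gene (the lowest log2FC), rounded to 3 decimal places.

log2(579.9/373.1) = 0.636  (Pax12)
log2(34.11/216.8) = -2.668  (Pten9)
log2(0.123/1.324) = -3.428  (Klf3)
log2(15.40/97.86) = -2.668  (Nfkb8)
log2(18.94/40.30) = -1.089  (Hoxa8)
log2(0.999/9.422) = -3.237  (Hif3)
log2(1.163/1.795) = -0.626  (Sox7)
Klf3 is most strongly downregulated.

-3.428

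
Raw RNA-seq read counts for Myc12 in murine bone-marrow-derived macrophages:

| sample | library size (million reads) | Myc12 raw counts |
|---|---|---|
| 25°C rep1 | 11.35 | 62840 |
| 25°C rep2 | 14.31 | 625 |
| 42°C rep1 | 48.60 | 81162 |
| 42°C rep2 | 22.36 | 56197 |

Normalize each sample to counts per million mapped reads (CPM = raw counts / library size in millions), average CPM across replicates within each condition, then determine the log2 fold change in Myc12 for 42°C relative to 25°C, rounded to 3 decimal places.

CPM(25°C rep1) = 62840 / 11.35 = 5536.5639
CPM(25°C rep2) = 625 / 14.31 = 43.6758
CPM(42°C rep1) = 81162 / 48.60 = 1670.0000
CPM(42°C rep2) = 56197 / 22.36 = 2513.2826
mean CPM(25°C) = 2790.1198; mean CPM(42°C) = 2091.6413
Fold change = 2091.6413 / 2790.1198 = 0.74966
log2(0.74966) = -0.4157

-0.416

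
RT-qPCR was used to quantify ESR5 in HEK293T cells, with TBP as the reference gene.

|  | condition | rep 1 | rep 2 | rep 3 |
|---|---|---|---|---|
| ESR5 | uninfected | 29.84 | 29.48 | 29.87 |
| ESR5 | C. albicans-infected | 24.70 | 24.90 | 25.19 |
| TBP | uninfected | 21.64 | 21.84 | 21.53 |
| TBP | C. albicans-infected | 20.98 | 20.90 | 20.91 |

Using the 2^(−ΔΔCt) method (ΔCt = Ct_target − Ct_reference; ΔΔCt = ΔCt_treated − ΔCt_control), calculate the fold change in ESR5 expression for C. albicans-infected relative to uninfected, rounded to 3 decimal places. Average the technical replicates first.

Mean Ct: ESR5 uninfected 29.730; ESR5 C. albicans-infected 24.930; TBP uninfected 21.670; TBP C. albicans-infected 20.930
ΔCt(uninfected) = 29.730 − 21.670 = 8.060
ΔCt(C. albicans-infected) = 24.930 − 20.930 = 4.000
ΔΔCt = 4.000 − 8.060 = -4.060
Fold change = 2^(−(-4.060)) = 2^4.060 = 16.6795

16.679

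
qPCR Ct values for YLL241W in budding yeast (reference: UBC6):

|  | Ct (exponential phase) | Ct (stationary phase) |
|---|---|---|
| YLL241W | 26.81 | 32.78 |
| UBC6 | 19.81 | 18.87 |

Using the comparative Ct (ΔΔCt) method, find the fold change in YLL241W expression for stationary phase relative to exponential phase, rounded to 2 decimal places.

0.01

ΔCt(exponential phase) = 26.810 − 19.810 = 7.000
ΔCt(stationary phase) = 32.780 − 18.870 = 13.910
ΔΔCt = 13.910 − 7.000 = 6.910
Fold change = 2^(−6.910) = 0.008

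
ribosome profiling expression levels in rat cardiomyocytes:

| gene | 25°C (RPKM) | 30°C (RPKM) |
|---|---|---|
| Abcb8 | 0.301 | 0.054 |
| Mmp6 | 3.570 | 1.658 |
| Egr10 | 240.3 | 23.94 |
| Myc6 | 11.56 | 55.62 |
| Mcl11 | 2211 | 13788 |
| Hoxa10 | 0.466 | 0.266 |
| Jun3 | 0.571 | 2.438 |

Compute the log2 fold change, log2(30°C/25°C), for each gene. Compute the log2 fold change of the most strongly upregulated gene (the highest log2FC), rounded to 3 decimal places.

2.641

log2(0.054/0.301) = -2.479  (Abcb8)
log2(1.658/3.570) = -1.106  (Mmp6)
log2(23.94/240.3) = -3.327  (Egr10)
log2(55.62/11.56) = 2.266  (Myc6)
log2(13788/2211) = 2.641  (Mcl11)
log2(0.266/0.466) = -0.809  (Hoxa10)
log2(2.438/0.571) = 2.094  (Jun3)
Mcl11 is most strongly upregulated.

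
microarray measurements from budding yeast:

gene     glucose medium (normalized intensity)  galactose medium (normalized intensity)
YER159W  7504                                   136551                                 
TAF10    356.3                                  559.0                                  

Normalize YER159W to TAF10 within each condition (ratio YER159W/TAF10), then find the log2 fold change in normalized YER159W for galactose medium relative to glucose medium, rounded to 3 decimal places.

YER159W/TAF10 (glucose medium) = 7504 / 356.3 = 21.061
YER159W/TAF10 (galactose medium) = 136551 / 559.0 = 244.28
Fold change = 244.28 / 21.061 = 11.5986
log2(11.5986) = 3.5359

3.536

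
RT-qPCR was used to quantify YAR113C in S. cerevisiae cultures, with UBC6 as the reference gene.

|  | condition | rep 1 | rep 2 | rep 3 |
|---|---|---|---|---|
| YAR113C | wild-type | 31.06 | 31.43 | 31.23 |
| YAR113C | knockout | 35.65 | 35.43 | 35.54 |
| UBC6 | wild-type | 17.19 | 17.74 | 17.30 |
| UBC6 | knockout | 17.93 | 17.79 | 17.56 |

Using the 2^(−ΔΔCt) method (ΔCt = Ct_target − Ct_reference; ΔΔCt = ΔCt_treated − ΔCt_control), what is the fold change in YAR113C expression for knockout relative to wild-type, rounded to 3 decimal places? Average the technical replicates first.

0.065

Mean Ct: YAR113C wild-type 31.240; YAR113C knockout 35.540; UBC6 wild-type 17.410; UBC6 knockout 17.760
ΔCt(wild-type) = 31.240 − 17.410 = 13.830
ΔCt(knockout) = 35.540 − 17.760 = 17.780
ΔΔCt = 17.780 − 13.830 = 3.950
Fold change = 2^(−3.950) = 0.0647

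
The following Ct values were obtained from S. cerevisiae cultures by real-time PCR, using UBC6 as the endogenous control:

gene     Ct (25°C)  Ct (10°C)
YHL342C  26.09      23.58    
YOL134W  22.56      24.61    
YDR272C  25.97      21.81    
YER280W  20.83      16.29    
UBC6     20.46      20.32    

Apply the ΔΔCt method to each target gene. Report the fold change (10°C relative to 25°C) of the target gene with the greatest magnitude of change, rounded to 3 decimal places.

YHL342C: ΔΔCt = (23.58−20.32) − (26.09−20.46) = 3.26 − 5.63 = -2.37; fold change = 2^2.37 = 5.169
YOL134W: ΔΔCt = (24.61−20.32) − (22.56−20.46) = 4.29 − 2.10 = 2.19; fold change = 2^-2.19 = 0.219
YDR272C: ΔΔCt = (21.81−20.32) − (25.97−20.46) = 1.49 − 5.51 = -4.02; fold change = 2^4.02 = 16.223
YER280W: ΔΔCt = (16.29−20.32) − (20.83−20.46) = -4.03 − 0.37 = -4.40; fold change = 2^4.40 = 21.112
YER280W has the largest |ΔΔCt| = 4.40.

21.112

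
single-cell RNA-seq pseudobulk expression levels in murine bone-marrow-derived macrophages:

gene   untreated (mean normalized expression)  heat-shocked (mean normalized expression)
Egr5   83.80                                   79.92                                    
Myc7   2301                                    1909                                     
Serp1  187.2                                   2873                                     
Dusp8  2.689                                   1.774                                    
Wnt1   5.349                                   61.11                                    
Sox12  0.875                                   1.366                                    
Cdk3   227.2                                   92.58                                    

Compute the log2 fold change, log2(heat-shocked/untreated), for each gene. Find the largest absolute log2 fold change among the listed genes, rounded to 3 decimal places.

log2(79.92/83.80) = -0.068  (Egr5)
log2(1909/2301) = -0.269  (Myc7)
log2(2873/187.2) = 3.940  (Serp1)
log2(1.774/2.689) = -0.600  (Dusp8)
log2(61.11/5.349) = 3.514  (Wnt1)
log2(1.366/0.875) = 0.643  (Sox12)
log2(92.58/227.2) = -1.295  (Cdk3)
The largest magnitude belongs to Serp1.

3.940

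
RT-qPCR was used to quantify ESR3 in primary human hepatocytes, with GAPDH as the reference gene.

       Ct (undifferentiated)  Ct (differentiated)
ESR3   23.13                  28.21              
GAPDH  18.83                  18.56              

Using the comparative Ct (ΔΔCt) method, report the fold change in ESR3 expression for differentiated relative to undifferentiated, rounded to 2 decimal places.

0.02

ΔCt(undifferentiated) = 23.130 − 18.830 = 4.300
ΔCt(differentiated) = 28.210 − 18.560 = 9.650
ΔΔCt = 9.650 − 4.300 = 5.350
Fold change = 2^(−5.350) = 0.025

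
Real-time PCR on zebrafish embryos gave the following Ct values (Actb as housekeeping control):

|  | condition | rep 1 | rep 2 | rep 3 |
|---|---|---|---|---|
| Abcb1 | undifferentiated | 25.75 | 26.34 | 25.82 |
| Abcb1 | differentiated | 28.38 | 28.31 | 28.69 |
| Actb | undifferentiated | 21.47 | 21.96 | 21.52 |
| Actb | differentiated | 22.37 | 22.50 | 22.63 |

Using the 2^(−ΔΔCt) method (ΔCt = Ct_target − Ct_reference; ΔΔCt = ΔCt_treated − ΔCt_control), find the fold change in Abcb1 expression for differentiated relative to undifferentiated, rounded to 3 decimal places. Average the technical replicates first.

Mean Ct: Abcb1 undifferentiated 25.970; Abcb1 differentiated 28.460; Actb undifferentiated 21.650; Actb differentiated 22.500
ΔCt(undifferentiated) = 25.970 − 21.650 = 4.320
ΔCt(differentiated) = 28.460 − 22.500 = 5.960
ΔΔCt = 5.960 − 4.320 = 1.640
Fold change = 2^(−1.640) = 0.3209

0.321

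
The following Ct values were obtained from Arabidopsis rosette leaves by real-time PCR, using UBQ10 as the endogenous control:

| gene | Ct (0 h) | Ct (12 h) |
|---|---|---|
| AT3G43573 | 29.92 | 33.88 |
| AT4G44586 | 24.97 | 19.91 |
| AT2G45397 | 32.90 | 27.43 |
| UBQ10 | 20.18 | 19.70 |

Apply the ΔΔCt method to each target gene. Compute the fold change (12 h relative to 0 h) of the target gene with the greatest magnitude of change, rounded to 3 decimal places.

31.779

AT3G43573: ΔΔCt = (33.88−19.70) − (29.92−20.18) = 14.18 − 9.74 = 4.44; fold change = 2^-4.44 = 0.046
AT4G44586: ΔΔCt = (19.91−19.70) − (24.97−20.18) = 0.21 − 4.79 = -4.58; fold change = 2^4.58 = 23.918
AT2G45397: ΔΔCt = (27.43−19.70) − (32.90−20.18) = 7.73 − 12.72 = -4.99; fold change = 2^4.99 = 31.779
AT2G45397 has the largest |ΔΔCt| = 4.99.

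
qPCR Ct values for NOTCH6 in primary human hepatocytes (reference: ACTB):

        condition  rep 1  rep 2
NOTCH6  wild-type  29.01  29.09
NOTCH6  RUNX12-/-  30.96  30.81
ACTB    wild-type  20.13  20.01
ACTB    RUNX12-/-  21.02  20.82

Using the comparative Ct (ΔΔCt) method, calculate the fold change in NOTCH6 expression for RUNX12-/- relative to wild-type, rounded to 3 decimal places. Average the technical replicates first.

0.505

Mean Ct: NOTCH6 wild-type 29.050; NOTCH6 RUNX12-/- 30.885; ACTB wild-type 20.070; ACTB RUNX12-/- 20.920
ΔCt(wild-type) = 29.050 − 20.070 = 8.980
ΔCt(RUNX12-/-) = 30.885 − 20.920 = 9.965
ΔΔCt = 9.965 − 8.980 = 0.985
Fold change = 2^(−0.985) = 0.5052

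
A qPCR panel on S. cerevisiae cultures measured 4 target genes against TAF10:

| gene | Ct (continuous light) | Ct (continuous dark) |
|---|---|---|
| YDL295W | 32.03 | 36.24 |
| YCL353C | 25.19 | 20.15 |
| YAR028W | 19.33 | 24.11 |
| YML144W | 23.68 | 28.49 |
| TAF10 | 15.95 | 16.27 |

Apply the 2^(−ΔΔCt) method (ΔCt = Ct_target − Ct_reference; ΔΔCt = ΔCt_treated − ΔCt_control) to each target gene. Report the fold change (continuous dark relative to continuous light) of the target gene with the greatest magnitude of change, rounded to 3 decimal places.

YDL295W: ΔΔCt = (36.24−16.27) − (32.03−15.95) = 19.97 − 16.08 = 3.89; fold change = 2^-3.89 = 0.067
YCL353C: ΔΔCt = (20.15−16.27) − (25.19−15.95) = 3.88 − 9.24 = -5.36; fold change = 2^5.36 = 41.070
YAR028W: ΔΔCt = (24.11−16.27) − (19.33−15.95) = 7.84 − 3.38 = 4.46; fold change = 2^-4.46 = 0.045
YML144W: ΔΔCt = (28.49−16.27) − (23.68−15.95) = 12.22 − 7.73 = 4.49; fold change = 2^-4.49 = 0.045
YCL353C has the largest |ΔΔCt| = 5.36.

41.070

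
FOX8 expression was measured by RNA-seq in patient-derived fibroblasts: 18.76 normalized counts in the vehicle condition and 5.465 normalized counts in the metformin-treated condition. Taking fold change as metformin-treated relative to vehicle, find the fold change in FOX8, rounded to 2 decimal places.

Fold change = 5.465 / 18.76 = 0.291
FOX8 is downregulated.

0.29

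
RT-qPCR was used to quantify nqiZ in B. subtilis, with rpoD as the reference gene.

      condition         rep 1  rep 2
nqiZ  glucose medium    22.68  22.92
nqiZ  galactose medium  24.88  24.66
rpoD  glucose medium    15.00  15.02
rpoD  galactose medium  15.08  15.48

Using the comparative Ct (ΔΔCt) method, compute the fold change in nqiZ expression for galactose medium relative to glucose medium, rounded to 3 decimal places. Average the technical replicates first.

Mean Ct: nqiZ glucose medium 22.800; nqiZ galactose medium 24.770; rpoD glucose medium 15.010; rpoD galactose medium 15.280
ΔCt(glucose medium) = 22.800 − 15.010 = 7.790
ΔCt(galactose medium) = 24.770 − 15.280 = 9.490
ΔΔCt = 9.490 − 7.790 = 1.700
Fold change = 2^(−1.700) = 0.3078

0.308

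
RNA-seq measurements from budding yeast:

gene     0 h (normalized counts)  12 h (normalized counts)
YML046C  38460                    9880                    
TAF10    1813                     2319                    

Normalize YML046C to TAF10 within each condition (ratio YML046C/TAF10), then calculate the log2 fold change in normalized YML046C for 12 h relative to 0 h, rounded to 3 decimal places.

-2.316

YML046C/TAF10 (0 h) = 38460 / 1813 = 21.213
YML046C/TAF10 (12 h) = 9880 / 2319 = 4.2605
Fold change = 4.2605 / 21.213 = 0.2008
log2(0.2008) = -2.3159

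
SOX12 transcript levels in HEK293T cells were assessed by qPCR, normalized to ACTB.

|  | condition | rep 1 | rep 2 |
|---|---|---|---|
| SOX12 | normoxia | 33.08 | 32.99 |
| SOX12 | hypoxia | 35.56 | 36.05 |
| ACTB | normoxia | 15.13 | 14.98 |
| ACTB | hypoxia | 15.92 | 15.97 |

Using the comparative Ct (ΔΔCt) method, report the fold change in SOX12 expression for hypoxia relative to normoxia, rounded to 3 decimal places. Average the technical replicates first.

Mean Ct: SOX12 normoxia 33.035; SOX12 hypoxia 35.805; ACTB normoxia 15.055; ACTB hypoxia 15.945
ΔCt(normoxia) = 33.035 − 15.055 = 17.980
ΔCt(hypoxia) = 35.805 − 15.945 = 19.860
ΔΔCt = 19.860 − 17.980 = 1.880
Fold change = 2^(−1.880) = 0.2717

0.272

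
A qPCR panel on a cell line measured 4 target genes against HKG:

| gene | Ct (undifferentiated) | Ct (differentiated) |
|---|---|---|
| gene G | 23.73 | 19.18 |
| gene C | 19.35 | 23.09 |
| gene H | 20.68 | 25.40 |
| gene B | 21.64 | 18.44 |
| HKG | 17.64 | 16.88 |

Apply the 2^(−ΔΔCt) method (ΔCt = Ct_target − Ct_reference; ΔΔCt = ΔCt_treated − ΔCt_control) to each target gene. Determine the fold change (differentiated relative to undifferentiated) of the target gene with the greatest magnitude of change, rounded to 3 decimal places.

0.022

gene G: ΔΔCt = (19.18−16.88) − (23.73−17.64) = 2.30 − 6.09 = -3.79; fold change = 2^3.79 = 13.833
gene C: ΔΔCt = (23.09−16.88) − (19.35−17.64) = 6.21 − 1.71 = 4.50; fold change = 2^-4.50 = 0.044
gene H: ΔΔCt = (25.40−16.88) − (20.68−17.64) = 8.52 − 3.04 = 5.48; fold change = 2^-5.48 = 0.022
gene B: ΔΔCt = (18.44−16.88) − (21.64−17.64) = 1.56 − 4.00 = -2.44; fold change = 2^2.44 = 5.426
gene H has the largest |ΔΔCt| = 5.48.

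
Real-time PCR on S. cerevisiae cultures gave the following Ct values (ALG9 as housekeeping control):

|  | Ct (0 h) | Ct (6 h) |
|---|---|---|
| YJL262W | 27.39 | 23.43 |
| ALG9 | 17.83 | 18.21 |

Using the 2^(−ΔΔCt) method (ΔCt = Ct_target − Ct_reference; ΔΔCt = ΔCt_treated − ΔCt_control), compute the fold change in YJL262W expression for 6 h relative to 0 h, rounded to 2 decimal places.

20.25

ΔCt(0 h) = 27.390 − 17.830 = 9.560
ΔCt(6 h) = 23.430 − 18.210 = 5.220
ΔΔCt = 5.220 − 9.560 = -4.340
Fold change = 2^(−(-4.340)) = 2^4.340 = 20.252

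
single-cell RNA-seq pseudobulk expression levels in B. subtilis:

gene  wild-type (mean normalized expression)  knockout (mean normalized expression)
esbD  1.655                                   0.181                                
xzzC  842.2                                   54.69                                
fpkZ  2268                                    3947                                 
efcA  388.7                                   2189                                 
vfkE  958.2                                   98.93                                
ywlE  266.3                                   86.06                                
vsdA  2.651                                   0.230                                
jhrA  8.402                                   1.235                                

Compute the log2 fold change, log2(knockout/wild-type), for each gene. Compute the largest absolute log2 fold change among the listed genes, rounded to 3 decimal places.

3.945

log2(0.181/1.655) = -3.193  (esbD)
log2(54.69/842.2) = -3.945  (xzzC)
log2(3947/2268) = 0.799  (fpkZ)
log2(2189/388.7) = 2.494  (efcA)
log2(98.93/958.2) = -3.276  (vfkE)
log2(86.06/266.3) = -1.630  (ywlE)
log2(0.230/2.651) = -3.527  (vsdA)
log2(1.235/8.402) = -2.766  (jhrA)
The largest magnitude belongs to xzzC.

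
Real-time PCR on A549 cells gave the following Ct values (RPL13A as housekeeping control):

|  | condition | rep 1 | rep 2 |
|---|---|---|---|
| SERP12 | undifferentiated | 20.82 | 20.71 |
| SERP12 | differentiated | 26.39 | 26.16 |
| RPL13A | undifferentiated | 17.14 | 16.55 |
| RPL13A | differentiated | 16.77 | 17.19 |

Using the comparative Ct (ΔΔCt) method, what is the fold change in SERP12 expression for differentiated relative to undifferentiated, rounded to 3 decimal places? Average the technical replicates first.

Mean Ct: SERP12 undifferentiated 20.765; SERP12 differentiated 26.275; RPL13A undifferentiated 16.845; RPL13A differentiated 16.980
ΔCt(undifferentiated) = 20.765 − 16.845 = 3.920
ΔCt(differentiated) = 26.275 − 16.980 = 9.295
ΔΔCt = 9.295 − 3.920 = 5.375
Fold change = 2^(−5.375) = 0.0241

0.024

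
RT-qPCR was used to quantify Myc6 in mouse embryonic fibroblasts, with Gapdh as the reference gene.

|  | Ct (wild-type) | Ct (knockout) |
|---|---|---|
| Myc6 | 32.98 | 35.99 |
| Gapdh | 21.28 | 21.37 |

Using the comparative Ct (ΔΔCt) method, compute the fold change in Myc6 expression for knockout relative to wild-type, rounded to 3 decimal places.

0.132

ΔCt(wild-type) = 32.980 − 21.280 = 11.700
ΔCt(knockout) = 35.990 − 21.370 = 14.620
ΔΔCt = 14.620 − 11.700 = 2.920
Fold change = 2^(−2.920) = 0.1321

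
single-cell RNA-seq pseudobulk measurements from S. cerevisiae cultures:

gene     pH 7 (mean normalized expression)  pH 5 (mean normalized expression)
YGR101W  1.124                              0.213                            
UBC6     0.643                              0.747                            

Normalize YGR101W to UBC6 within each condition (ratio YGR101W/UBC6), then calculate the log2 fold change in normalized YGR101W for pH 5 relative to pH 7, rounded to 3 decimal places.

-2.616

YGR101W/UBC6 (pH 7) = 1.124 / 0.643 = 1.7481
YGR101W/UBC6 (pH 5) = 0.213 / 0.747 = 0.28514
Fold change = 0.28514 / 1.7481 = 0.1631
log2(0.1631) = -2.6160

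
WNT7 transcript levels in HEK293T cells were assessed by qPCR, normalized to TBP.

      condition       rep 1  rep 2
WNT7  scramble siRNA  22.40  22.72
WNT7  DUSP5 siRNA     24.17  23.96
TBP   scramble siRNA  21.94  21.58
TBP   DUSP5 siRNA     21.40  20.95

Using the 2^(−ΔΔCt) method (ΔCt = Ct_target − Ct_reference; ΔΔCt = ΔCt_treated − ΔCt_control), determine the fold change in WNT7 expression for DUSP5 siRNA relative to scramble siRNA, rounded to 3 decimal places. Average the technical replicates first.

Mean Ct: WNT7 scramble siRNA 22.560; WNT7 DUSP5 siRNA 24.065; TBP scramble siRNA 21.760; TBP DUSP5 siRNA 21.175
ΔCt(scramble siRNA) = 22.560 − 21.760 = 0.800
ΔCt(DUSP5 siRNA) = 24.065 − 21.175 = 2.890
ΔΔCt = 2.890 − 0.800 = 2.090
Fold change = 2^(−2.090) = 0.2349

0.235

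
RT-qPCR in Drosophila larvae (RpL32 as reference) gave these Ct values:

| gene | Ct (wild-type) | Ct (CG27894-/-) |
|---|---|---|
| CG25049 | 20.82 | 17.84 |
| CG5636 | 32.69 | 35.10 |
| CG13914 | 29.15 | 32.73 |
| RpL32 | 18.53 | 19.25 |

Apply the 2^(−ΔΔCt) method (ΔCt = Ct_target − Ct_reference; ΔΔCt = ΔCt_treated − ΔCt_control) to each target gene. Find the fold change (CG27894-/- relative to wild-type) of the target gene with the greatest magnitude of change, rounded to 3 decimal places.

12.996

CG25049: ΔΔCt = (17.84−19.25) − (20.82−18.53) = -1.41 − 2.29 = -3.70; fold change = 2^3.70 = 12.996
CG5636: ΔΔCt = (35.10−19.25) − (32.69−18.53) = 15.85 − 14.16 = 1.69; fold change = 2^-1.69 = 0.310
CG13914: ΔΔCt = (32.73−19.25) − (29.15−18.53) = 13.48 − 10.62 = 2.86; fold change = 2^-2.86 = 0.138
CG25049 has the largest |ΔΔCt| = 3.70.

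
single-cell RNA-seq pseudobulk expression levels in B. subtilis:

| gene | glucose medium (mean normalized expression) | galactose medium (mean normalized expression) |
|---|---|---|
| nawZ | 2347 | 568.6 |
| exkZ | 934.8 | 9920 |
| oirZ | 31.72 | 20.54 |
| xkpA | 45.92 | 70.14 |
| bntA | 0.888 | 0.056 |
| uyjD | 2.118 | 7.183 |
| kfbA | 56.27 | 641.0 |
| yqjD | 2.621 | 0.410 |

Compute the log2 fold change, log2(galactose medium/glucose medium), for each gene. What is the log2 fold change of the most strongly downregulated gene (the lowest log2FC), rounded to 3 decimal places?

log2(568.6/2347) = -2.045  (nawZ)
log2(9920/934.8) = 3.408  (exkZ)
log2(20.54/31.72) = -0.627  (oirZ)
log2(70.14/45.92) = 0.611  (xkpA)
log2(0.056/0.888) = -3.987  (bntA)
log2(7.183/2.118) = 1.762  (uyjD)
log2(641.0/56.27) = 3.510  (kfbA)
log2(0.410/2.621) = -2.676  (yqjD)
bntA is most strongly downregulated.

-3.987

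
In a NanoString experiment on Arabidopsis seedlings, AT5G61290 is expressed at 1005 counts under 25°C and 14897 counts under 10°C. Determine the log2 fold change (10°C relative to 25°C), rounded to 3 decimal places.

3.890

Fold change = 14897 / 1005 = 14.8229
log2(14.8229) = 3.8898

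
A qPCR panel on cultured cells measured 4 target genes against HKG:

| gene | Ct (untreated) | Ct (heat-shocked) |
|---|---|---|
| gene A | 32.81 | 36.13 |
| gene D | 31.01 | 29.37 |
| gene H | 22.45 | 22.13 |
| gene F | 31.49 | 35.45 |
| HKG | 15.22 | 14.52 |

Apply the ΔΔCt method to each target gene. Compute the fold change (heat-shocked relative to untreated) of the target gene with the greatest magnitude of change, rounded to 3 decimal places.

0.040

gene A: ΔΔCt = (36.13−14.52) − (32.81−15.22) = 21.61 − 17.59 = 4.02; fold change = 2^-4.02 = 0.062
gene D: ΔΔCt = (29.37−14.52) − (31.01−15.22) = 14.85 − 15.79 = -0.94; fold change = 2^0.94 = 1.919
gene H: ΔΔCt = (22.13−14.52) − (22.45−15.22) = 7.61 − 7.23 = 0.38; fold change = 2^-0.38 = 0.768
gene F: ΔΔCt = (35.45−14.52) − (31.49−15.22) = 20.93 − 16.27 = 4.66; fold change = 2^-4.66 = 0.040
gene F has the largest |ΔΔCt| = 4.66.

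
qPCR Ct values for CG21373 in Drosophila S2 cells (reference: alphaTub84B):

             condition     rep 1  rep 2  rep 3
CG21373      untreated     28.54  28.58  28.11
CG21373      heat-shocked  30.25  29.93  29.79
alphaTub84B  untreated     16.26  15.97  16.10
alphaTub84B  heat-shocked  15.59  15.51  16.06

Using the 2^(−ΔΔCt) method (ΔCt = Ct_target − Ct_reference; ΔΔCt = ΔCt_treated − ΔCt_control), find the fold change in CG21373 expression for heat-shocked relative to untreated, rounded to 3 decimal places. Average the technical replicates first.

Mean Ct: CG21373 untreated 28.410; CG21373 heat-shocked 29.990; alphaTub84B untreated 16.110; alphaTub84B heat-shocked 15.720
ΔCt(untreated) = 28.410 − 16.110 = 12.300
ΔCt(heat-shocked) = 29.990 − 15.720 = 14.270
ΔΔCt = 14.270 − 12.300 = 1.970
Fold change = 2^(−1.970) = 0.2553

0.255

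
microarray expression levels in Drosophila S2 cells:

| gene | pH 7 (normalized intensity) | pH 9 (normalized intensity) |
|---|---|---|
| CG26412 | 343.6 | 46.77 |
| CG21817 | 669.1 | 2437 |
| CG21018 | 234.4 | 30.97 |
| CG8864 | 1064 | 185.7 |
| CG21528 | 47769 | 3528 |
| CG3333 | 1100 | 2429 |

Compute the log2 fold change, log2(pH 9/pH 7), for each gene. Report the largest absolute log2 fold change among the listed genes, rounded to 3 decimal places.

log2(46.77/343.6) = -2.877  (CG26412)
log2(2437/669.1) = 1.865  (CG21817)
log2(30.97/234.4) = -2.920  (CG21018)
log2(185.7/1064) = -2.518  (CG8864)
log2(3528/47769) = -3.759  (CG21528)
log2(2429/1100) = 1.143  (CG3333)
The largest magnitude belongs to CG21528.

3.759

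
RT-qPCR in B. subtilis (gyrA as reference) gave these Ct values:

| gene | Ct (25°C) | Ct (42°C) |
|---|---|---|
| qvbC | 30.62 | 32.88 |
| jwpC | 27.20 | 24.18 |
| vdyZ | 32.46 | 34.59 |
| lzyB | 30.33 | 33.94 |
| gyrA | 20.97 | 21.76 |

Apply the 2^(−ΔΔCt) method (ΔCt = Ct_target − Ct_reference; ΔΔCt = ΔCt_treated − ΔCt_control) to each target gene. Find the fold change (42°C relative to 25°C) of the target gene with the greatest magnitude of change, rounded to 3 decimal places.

14.026

qvbC: ΔΔCt = (32.88−21.76) − (30.62−20.97) = 11.12 − 9.65 = 1.47; fold change = 2^-1.47 = 0.361
jwpC: ΔΔCt = (24.18−21.76) − (27.20−20.97) = 2.42 − 6.23 = -3.81; fold change = 2^3.81 = 14.026
vdyZ: ΔΔCt = (34.59−21.76) − (32.46−20.97) = 12.83 − 11.49 = 1.34; fold change = 2^-1.34 = 0.395
lzyB: ΔΔCt = (33.94−21.76) − (30.33−20.97) = 12.18 − 9.36 = 2.82; fold change = 2^-2.82 = 0.142
jwpC has the largest |ΔΔCt| = 3.81.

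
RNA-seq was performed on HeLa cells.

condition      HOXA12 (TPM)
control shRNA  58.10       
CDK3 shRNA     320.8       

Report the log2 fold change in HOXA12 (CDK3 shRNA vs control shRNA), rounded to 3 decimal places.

2.465

Fold change = 320.8 / 58.10 = 5.5215
log2(5.5215) = 2.4651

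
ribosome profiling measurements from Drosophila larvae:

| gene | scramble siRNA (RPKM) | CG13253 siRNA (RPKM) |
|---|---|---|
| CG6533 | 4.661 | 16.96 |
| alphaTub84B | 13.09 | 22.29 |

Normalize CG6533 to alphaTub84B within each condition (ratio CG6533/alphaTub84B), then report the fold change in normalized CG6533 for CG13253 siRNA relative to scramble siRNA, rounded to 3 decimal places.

CG6533/alphaTub84B (scramble siRNA) = 4.661 / 13.09 = 0.35607
CG6533/alphaTub84B (CG13253 siRNA) = 16.96 / 22.29 = 0.76088
Fold change = 0.76088 / 0.35607 = 2.1369

2.137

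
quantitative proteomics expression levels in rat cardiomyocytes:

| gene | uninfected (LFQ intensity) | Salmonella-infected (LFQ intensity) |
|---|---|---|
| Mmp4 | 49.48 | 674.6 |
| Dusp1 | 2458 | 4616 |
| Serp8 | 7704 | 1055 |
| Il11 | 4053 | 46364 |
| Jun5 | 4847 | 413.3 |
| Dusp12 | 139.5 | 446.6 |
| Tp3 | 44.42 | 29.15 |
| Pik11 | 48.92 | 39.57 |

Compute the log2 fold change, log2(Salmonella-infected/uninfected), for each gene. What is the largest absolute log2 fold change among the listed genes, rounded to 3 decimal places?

log2(674.6/49.48) = 3.769  (Mmp4)
log2(4616/2458) = 0.909  (Dusp1)
log2(1055/7704) = -2.868  (Serp8)
log2(46364/4053) = 3.516  (Il11)
log2(413.3/4847) = -3.552  (Jun5)
log2(446.6/139.5) = 1.679  (Dusp12)
log2(29.15/44.42) = -0.608  (Tp3)
log2(39.57/48.92) = -0.306  (Pik11)
The largest magnitude belongs to Mmp4.

3.769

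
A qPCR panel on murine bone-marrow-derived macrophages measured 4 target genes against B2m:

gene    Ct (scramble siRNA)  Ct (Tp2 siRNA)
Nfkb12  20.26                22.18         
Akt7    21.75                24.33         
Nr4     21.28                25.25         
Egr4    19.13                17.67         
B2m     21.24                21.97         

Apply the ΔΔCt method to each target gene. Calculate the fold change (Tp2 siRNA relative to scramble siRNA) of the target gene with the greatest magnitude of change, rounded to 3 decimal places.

Nfkb12: ΔΔCt = (22.18−21.97) − (20.26−21.24) = 0.21 − (-0.98) = 1.19; fold change = 2^-1.19 = 0.438
Akt7: ΔΔCt = (24.33−21.97) − (21.75−21.24) = 2.36 − 0.51 = 1.85; fold change = 2^-1.85 = 0.277
Nr4: ΔΔCt = (25.25−21.97) − (21.28−21.24) = 3.28 − 0.04 = 3.24; fold change = 2^-3.24 = 0.106
Egr4: ΔΔCt = (17.67−21.97) − (19.13−21.24) = -4.30 − (-2.11) = -2.19; fold change = 2^2.19 = 4.563
Nr4 has the largest |ΔΔCt| = 3.24.

0.106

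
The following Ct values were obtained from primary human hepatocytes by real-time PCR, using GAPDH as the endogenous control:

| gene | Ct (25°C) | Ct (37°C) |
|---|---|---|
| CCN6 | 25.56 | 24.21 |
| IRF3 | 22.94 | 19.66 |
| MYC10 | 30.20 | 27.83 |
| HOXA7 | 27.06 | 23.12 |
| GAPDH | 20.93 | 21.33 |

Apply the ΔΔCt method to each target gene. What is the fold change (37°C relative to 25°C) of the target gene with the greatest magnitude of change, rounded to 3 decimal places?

20.252

CCN6: ΔΔCt = (24.21−21.33) − (25.56−20.93) = 2.88 − 4.63 = -1.75; fold change = 2^1.75 = 3.364
IRF3: ΔΔCt = (19.66−21.33) − (22.94−20.93) = -1.67 − 2.01 = -3.68; fold change = 2^3.68 = 12.817
MYC10: ΔΔCt = (27.83−21.33) − (30.20−20.93) = 6.50 − 9.27 = -2.77; fold change = 2^2.77 = 6.821
HOXA7: ΔΔCt = (23.12−21.33) − (27.06−20.93) = 1.79 − 6.13 = -4.34; fold change = 2^4.34 = 20.252
HOXA7 has the largest |ΔΔCt| = 4.34.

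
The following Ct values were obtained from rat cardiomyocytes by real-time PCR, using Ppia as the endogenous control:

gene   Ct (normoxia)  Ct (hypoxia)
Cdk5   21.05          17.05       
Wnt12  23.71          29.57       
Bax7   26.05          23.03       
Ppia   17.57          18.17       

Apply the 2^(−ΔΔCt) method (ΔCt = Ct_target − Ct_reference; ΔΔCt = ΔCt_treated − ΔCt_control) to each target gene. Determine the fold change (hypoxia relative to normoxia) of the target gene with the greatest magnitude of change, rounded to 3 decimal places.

Cdk5: ΔΔCt = (17.05−18.17) − (21.05−17.57) = -1.12 − 3.48 = -4.60; fold change = 2^4.60 = 24.251
Wnt12: ΔΔCt = (29.57−18.17) − (23.71−17.57) = 11.40 − 6.14 = 5.26; fold change = 2^-5.26 = 0.026
Bax7: ΔΔCt = (23.03−18.17) − (26.05−17.57) = 4.86 − 8.48 = -3.62; fold change = 2^3.62 = 12.295
Wnt12 has the largest |ΔΔCt| = 5.26.

0.026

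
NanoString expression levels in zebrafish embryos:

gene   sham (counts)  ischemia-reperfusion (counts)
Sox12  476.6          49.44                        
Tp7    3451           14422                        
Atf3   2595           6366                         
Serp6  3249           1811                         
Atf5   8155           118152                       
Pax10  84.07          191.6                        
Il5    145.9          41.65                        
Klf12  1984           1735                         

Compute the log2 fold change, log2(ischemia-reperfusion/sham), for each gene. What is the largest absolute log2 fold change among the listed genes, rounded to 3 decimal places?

3.857

log2(49.44/476.6) = -3.269  (Sox12)
log2(14422/3451) = 2.063  (Tp7)
log2(6366/2595) = 1.295  (Atf3)
log2(1811/3249) = -0.843  (Serp6)
log2(118152/8155) = 3.857  (Atf5)
log2(191.6/84.07) = 1.188  (Pax10)
log2(41.65/145.9) = -1.809  (Il5)
log2(1735/1984) = -0.193  (Klf12)
The largest magnitude belongs to Atf5.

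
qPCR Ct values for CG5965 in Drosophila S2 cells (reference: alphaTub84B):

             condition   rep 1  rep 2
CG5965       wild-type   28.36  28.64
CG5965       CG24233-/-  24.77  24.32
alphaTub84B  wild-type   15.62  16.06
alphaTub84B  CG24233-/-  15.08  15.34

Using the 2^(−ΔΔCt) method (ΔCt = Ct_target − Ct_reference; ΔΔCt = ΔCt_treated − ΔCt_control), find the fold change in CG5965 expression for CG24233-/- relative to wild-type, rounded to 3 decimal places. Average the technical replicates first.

Mean Ct: CG5965 wild-type 28.500; CG5965 CG24233-/- 24.545; alphaTub84B wild-type 15.840; alphaTub84B CG24233-/- 15.210
ΔCt(wild-type) = 28.500 − 15.840 = 12.660
ΔCt(CG24233-/-) = 24.545 − 15.210 = 9.335
ΔΔCt = 9.335 − 12.660 = -3.325
Fold change = 2^(−(-3.325)) = 2^3.325 = 10.0213

10.021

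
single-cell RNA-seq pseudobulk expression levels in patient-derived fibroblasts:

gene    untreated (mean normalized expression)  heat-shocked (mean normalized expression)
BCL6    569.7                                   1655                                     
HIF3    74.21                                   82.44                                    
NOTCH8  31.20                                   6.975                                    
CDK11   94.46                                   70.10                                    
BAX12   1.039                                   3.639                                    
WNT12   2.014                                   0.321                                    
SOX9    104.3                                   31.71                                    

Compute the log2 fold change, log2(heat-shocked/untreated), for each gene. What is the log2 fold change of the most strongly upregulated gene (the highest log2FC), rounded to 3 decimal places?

1.808

log2(1655/569.7) = 1.539  (BCL6)
log2(82.44/74.21) = 0.152  (HIF3)
log2(6.975/31.20) = -2.161  (NOTCH8)
log2(70.10/94.46) = -0.430  (CDK11)
log2(3.639/1.039) = 1.808  (BAX12)
log2(0.321/2.014) = -2.649  (WNT12)
log2(31.71/104.3) = -1.718  (SOX9)
BAX12 is most strongly upregulated.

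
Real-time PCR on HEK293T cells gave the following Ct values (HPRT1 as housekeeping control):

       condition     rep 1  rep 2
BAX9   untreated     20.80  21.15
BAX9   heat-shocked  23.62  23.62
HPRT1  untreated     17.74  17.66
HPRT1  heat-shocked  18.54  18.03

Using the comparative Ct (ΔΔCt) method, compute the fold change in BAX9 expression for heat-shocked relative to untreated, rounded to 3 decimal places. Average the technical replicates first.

0.240

Mean Ct: BAX9 untreated 20.975; BAX9 heat-shocked 23.620; HPRT1 untreated 17.700; HPRT1 heat-shocked 18.285
ΔCt(untreated) = 20.975 − 17.700 = 3.275
ΔCt(heat-shocked) = 23.620 − 18.285 = 5.335
ΔΔCt = 5.335 − 3.275 = 2.060
Fold change = 2^(−2.060) = 0.2398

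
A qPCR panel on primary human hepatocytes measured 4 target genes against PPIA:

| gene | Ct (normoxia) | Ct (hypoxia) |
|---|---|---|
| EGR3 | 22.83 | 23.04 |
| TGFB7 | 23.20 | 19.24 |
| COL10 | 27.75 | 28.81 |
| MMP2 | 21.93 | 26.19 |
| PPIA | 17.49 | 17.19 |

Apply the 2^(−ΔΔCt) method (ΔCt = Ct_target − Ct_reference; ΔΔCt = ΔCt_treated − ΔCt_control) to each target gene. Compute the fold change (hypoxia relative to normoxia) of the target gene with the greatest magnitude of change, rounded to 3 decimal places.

0.042

EGR3: ΔΔCt = (23.04−17.19) − (22.83−17.49) = 5.85 − 5.34 = 0.51; fold change = 2^-0.51 = 0.702
TGFB7: ΔΔCt = (19.24−17.19) − (23.20−17.49) = 2.05 − 5.71 = -3.66; fold change = 2^3.66 = 12.641
COL10: ΔΔCt = (28.81−17.19) − (27.75−17.49) = 11.62 − 10.26 = 1.36; fold change = 2^-1.36 = 0.390
MMP2: ΔΔCt = (26.19−17.19) − (21.93−17.49) = 9.00 − 4.44 = 4.56; fold change = 2^-4.56 = 0.042
MMP2 has the largest |ΔΔCt| = 4.56.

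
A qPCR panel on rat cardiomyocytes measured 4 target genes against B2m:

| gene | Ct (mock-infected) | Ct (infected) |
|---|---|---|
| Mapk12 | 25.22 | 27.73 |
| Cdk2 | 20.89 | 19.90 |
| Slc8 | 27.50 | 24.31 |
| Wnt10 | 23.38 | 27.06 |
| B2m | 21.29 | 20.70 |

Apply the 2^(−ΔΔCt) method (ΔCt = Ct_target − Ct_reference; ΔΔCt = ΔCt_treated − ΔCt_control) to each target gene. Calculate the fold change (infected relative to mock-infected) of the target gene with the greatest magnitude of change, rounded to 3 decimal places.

Mapk12: ΔΔCt = (27.73−20.70) − (25.22−21.29) = 7.03 − 3.93 = 3.10; fold change = 2^-3.10 = 0.117
Cdk2: ΔΔCt = (19.90−20.70) − (20.89−21.29) = -0.80 − (-0.40) = -0.40; fold change = 2^0.40 = 1.320
Slc8: ΔΔCt = (24.31−20.70) − (27.50−21.29) = 3.61 − 6.21 = -2.60; fold change = 2^2.60 = 6.063
Wnt10: ΔΔCt = (27.06−20.70) − (23.38−21.29) = 6.36 − 2.09 = 4.27; fold change = 2^-4.27 = 0.052
Wnt10 has the largest |ΔΔCt| = 4.27.

0.052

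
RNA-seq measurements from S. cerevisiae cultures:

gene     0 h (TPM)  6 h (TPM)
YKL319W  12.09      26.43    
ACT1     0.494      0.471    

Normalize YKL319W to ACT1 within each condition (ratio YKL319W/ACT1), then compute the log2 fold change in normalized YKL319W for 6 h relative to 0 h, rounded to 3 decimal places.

YKL319W/ACT1 (0 h) = 12.09 / 0.494 = 24.474
YKL319W/ACT1 (6 h) = 26.43 / 0.471 = 56.115
Fold change = 56.115 / 24.474 = 2.2929
log2(2.2929) = 1.1971

1.197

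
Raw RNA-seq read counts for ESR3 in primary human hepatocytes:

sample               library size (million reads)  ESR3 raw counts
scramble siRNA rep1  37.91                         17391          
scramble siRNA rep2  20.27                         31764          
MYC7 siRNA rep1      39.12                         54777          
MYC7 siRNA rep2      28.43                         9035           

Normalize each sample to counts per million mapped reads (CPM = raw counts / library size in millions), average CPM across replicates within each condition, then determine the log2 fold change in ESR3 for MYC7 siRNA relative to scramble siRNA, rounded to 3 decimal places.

CPM(scramble siRNA rep1) = 17391 / 37.91 = 458.7444
CPM(scramble siRNA rep2) = 31764 / 20.27 = 1567.0449
CPM(MYC7 siRNA rep1) = 54777 / 39.12 = 1400.2301
CPM(MYC7 siRNA rep2) = 9035 / 28.43 = 317.7981
mean CPM(scramble siRNA) = 1012.8946; mean CPM(MYC7 siRNA) = 859.0141
Fold change = 859.0141 / 1012.8946 = 0.84808
log2(0.84808) = -0.2377

-0.238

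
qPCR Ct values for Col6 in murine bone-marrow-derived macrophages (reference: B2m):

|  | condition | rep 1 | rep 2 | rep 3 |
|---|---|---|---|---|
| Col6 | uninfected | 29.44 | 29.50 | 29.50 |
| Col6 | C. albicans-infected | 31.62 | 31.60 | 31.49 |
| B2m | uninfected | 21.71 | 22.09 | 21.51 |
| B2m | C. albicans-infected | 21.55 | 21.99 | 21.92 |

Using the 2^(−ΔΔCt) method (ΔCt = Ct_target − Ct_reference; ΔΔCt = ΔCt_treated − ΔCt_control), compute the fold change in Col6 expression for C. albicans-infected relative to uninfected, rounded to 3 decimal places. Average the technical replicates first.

0.243

Mean Ct: Col6 uninfected 29.480; Col6 C. albicans-infected 31.570; B2m uninfected 21.770; B2m C. albicans-infected 21.820
ΔCt(uninfected) = 29.480 − 21.770 = 7.710
ΔCt(C. albicans-infected) = 31.570 − 21.820 = 9.750
ΔΔCt = 9.750 − 7.710 = 2.040
Fold change = 2^(−2.040) = 0.2432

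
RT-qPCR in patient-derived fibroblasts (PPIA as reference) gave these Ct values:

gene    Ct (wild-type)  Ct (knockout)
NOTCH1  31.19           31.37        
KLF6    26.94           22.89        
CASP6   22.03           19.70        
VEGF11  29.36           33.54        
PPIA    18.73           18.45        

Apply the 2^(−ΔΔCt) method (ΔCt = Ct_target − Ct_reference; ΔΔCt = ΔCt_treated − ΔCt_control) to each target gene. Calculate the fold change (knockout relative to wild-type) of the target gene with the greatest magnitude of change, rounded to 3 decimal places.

0.045

NOTCH1: ΔΔCt = (31.37−18.45) − (31.19−18.73) = 12.92 − 12.46 = 0.46; fold change = 2^-0.46 = 0.727
KLF6: ΔΔCt = (22.89−18.45) − (26.94−18.73) = 4.44 − 8.21 = -3.77; fold change = 2^3.77 = 13.642
CASP6: ΔΔCt = (19.70−18.45) − (22.03−18.73) = 1.25 − 3.30 = -2.05; fold change = 2^2.05 = 4.141
VEGF11: ΔΔCt = (33.54−18.45) − (29.36−18.73) = 15.09 − 10.63 = 4.46; fold change = 2^-4.46 = 0.045
VEGF11 has the largest |ΔΔCt| = 4.46.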